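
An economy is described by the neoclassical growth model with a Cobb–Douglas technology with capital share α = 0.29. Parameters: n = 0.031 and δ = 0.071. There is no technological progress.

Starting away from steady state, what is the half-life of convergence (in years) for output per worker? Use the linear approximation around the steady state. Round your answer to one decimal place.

Near the steady state the convergence rate is λ = (1 − α)(n + δ).
λ = (1 − 0.29) × 0.102 = 0.71 × 0.102 = 0.07242
Half-life = ln 2 / λ = 0.6931 / 0.07242 ≈ 9.57 years

about 9.6 years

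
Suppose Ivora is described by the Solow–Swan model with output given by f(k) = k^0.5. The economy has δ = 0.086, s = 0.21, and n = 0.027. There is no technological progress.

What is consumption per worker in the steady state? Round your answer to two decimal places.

c* = 1.47

In steady state, investment equals break-even investment: s·k^α = (n + δ)·k.
Rearranging, k^(1−α) = s / (n + δ).
k^0.5 = 0.21 / (0.027 + 0.086) = 0.21 / 0.113 = 1.8584
k* = 1.8584^(1/0.5) ≈ 3.4537
y* = (k*)^α = 3.4537^0.5 ≈ 1.8584
c* = (1 − s)·y* = (1 − 0.21) × 1.8584 ≈ 1.4681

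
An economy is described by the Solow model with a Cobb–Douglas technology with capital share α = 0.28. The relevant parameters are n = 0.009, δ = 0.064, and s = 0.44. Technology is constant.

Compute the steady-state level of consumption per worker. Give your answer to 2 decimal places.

At the steady state, Δk = 0, so s·k^α = (n + δ)·k.
Rearranging, k^(1−α) = s / (n + δ).
k^0.72 = 0.44 / (0.009 + 0.064) = 0.44 / 0.073 = 6.0274
k* = 6.0274^(1/0.72) ≈ 12.1203
y* = (k*)^α = 12.1203^0.28 ≈ 2.0109
c* = (1 − s)·y* = (1 − 0.44) × 2.0109 ≈ 1.1261

c* = 1.13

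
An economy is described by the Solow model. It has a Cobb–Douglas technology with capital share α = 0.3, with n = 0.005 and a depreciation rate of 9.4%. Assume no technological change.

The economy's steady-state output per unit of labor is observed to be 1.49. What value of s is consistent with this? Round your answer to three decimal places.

s ≈ 0.251

Steady state requires s·f(k) = (n + δ)·k, i.e. s·k^α = (n + δ)·k.
Since y* = [s/(n + δ)]^(α/(1−α)), we have s/(n + δ) = (y*)^((1−α)/α) = 1.49^2.3333 = 2.5357.
Therefore s = 2.5357 × (n + δ) = 2.5357 × 0.099 = 0.2510.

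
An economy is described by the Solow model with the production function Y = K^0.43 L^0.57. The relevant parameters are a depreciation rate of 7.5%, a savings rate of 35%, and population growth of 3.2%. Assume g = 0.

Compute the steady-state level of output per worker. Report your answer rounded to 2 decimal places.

y* ≈ 2.44

Steady state requires s·f(k) = (n + δ)·k, i.e. s·k^α = (n + δ)·k.
Dividing both sides by k: k^(1−α) = s / (n + δ).
k^0.57 = 0.35 / (0.032 + 0.075) = 0.35 / 0.107 = 3.2710
k* = 3.2710^(1/0.57) ≈ 7.9974
y* = (k*)^α = 7.9974^0.43 ≈ 2.4449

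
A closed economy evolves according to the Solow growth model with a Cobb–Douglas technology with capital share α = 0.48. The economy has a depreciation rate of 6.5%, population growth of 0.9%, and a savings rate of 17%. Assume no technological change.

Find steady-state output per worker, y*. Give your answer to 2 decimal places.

In steady state, investment equals break-even investment: s·k^α = (n + δ)·k.
Rearranging, k^(1−α) = s / (n + δ).
k^0.52 = 0.17 / (0.009 + 0.065) = 0.17 / 0.074 = 2.2973
k* = 2.2973^(1/0.52) ≈ 4.9505
y* = (k*)^α = 4.9505^0.48 ≈ 2.1549

y* ≈ 2.15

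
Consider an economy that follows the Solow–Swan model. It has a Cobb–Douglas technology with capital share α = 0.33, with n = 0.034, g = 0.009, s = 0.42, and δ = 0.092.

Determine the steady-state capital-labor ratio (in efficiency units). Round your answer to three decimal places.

In steady state, investment equals break-even investment: s·k^α = (n + g + δ)·k.
Dividing both sides by k: k^(1−α) = s / (n + g + δ).
k^0.67 = 0.42 / (0.034 + 0.009 + 0.092) = 0.42 / 0.135 = 3.1111
k* = 3.1111^(1/0.67) ≈ 5.4412

k* ≈ 5.441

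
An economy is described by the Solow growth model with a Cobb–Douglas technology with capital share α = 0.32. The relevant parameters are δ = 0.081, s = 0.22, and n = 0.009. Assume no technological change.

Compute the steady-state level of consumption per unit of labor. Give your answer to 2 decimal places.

At the steady state, Δk = 0, so s·k^α = (n + δ)·k.
Dividing both sides by k: k^(1−α) = s / (n + δ).
k^0.68 = 0.22 / (0.009 + 0.081) = 0.22 / 0.090 = 2.4444
k* = 2.4444^(1/0.68) ≈ 3.7226
y* = (k*)^α = 3.7226^0.32 ≈ 1.5229
c* = (1 − s)·y* = (1 − 0.22) × 1.5229 ≈ 1.1879

c* ≈ 1.19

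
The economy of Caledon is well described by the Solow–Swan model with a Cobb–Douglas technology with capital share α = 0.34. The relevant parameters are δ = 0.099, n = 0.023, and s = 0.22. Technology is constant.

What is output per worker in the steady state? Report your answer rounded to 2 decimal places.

Steady state requires s·f(k) = (n + δ)·k, i.e. s·k^α = (n + δ)·k.
Rearranging, k^(1−α) = s / (n + δ).
k^0.66 = 0.22 / (0.023 + 0.099) = 0.22 / 0.122 = 1.8033
k* = 1.8033^(1/0.66) ≈ 2.4433
y* = (k*)^α = 2.4433^0.34 ≈ 1.3549

y* ≈ 1.35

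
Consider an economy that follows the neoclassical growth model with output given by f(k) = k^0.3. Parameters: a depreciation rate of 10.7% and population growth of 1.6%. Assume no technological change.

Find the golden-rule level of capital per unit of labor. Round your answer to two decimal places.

k_gold ≈ 3.57

The golden rule sets f'(k) = n + δ, i.e. α·k^(α−1) = n + δ.
So k^(1−α) = α / (n + δ) = 0.3 / 0.123 = 2.4390.
k_gold = 2.4390^(1/0.7) ≈ 3.5740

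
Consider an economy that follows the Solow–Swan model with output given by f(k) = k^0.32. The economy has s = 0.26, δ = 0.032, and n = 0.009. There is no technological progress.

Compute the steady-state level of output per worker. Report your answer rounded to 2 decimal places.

In steady state, investment equals break-even investment: s·k^α = (n + δ)·k.
Rearranging, k^(1−α) = s / (n + δ).
k^0.68 = 0.26 / (0.009 + 0.032) = 0.26 / 0.041 = 6.3415
k* = 6.3415^(1/0.68) ≈ 15.1250
y* = (k*)^α = 15.1250^0.32 ≈ 2.3851

y* = 2.39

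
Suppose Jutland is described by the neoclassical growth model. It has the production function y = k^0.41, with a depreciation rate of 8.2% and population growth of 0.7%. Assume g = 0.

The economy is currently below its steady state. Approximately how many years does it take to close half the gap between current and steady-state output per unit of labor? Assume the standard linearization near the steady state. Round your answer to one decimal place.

about 13.2 years

Near the steady state the convergence rate is λ = (1 − α)(n + δ).
λ = (1 − 0.41) × 0.089 = 0.59 × 0.089 = 0.05251
Half-life = ln 2 / λ = 0.6931 / 0.05251 ≈ 13.20 years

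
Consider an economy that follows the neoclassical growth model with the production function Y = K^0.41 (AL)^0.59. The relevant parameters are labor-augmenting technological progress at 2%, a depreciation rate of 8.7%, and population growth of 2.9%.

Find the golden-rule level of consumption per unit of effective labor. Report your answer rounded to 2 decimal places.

c_gold ≈ 1.27

At the golden rule, f'(k) = n + g + δ, so α·k^(α−1) = n + g + δ and k_gold = (α/(n + g + δ))^(1/(1−α)).
k_gold = (0.41/0.136)^(1/0.59) = 3.0147^1.6949 ≈ 6.4904
c_gold = f(k_gold) − (n + g + δ)·k_gold = 2.1529 − 0.136×6.4904 ≈ 1.2702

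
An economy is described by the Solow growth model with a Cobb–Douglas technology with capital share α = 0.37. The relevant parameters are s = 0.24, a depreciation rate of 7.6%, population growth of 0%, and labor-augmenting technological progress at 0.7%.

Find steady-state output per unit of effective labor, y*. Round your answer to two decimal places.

y* = 1.87

Steady state requires s·f(k) = (n + g + δ)·k, i.e. s·k^α = (n + g + δ)·k.
Dividing both sides by k: k^(1−α) = s / (n + g + δ).
k^0.63 = 0.24 / (0.000 + 0.007 + 0.076) = 0.24 / 0.083 = 2.8916
k* = 2.8916^(1/0.63) ≈ 5.3947
y* = (k*)^α = 5.3947^0.37 ≈ 1.8656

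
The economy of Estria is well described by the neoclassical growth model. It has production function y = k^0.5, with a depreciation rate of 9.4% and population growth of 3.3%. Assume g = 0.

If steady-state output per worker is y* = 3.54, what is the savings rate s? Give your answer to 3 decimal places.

s ≈ 0.450

In steady state, investment equals break-even investment: s·k^α = (n + δ)·k.
Since y* = [s/(n + δ)]^(α/(1−α)), we have s/(n + δ) = (y*)^((1−α)/α) = 3.54^1 = 3.5400.
Therefore s = 3.5400 × (n + δ) = 3.5400 × 0.127 = 0.4496.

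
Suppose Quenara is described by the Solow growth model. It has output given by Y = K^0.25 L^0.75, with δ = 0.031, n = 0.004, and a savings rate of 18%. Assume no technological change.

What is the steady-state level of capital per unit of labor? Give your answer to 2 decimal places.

k* ≈ 8.88

At the steady state, Δk = 0, so s·k^α = (n + δ)·k.
Dividing both sides by k: k^(1−α) = s / (n + δ).
k^0.75 = 0.18 / (0.004 + 0.031) = 0.18 / 0.035 = 5.1429
k* = 5.1429^(1/0.75) ≈ 8.8772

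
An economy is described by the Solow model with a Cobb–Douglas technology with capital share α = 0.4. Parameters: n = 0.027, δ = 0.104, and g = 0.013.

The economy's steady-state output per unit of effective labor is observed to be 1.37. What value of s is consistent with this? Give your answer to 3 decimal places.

In steady state, investment equals break-even investment: s·k^α = (n + g + δ)·k.
Since y* = [s/(n + g + δ)]^(α/(1−α)), we have s/(n + g + δ) = (y*)^((1−α)/α) = 1.37^1.5 = 1.6035.
Therefore s = 1.6035 × (n + g + δ) = 1.6035 × 0.144 = 0.2309.

s ≈ 0.231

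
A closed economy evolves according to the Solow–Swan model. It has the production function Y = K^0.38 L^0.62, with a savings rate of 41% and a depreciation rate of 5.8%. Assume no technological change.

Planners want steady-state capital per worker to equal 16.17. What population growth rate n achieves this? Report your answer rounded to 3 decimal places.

At the steady state, Δk = 0, so s·k^α = (n + δ)·k.
So s / (n + δ) = (k*)^(1−α) = 16.17^0.62 = 5.6157.
Therefore n + δ = s / 5.6157 = 0.41 / 5.6157 = 0.0730, so n = 0.0730 − 0.058 = 0.0150.

n ≈ 0.015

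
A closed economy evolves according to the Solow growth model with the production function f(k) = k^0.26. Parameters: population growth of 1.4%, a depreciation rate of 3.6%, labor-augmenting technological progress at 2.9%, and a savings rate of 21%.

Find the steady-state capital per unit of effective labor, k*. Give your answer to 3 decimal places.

In steady state, investment equals break-even investment: s·k^α = (n + g + δ)·k.
Rearranging, k^(1−α) = s / (n + g + δ).
k^0.74 = 0.21 / (0.014 + 0.029 + 0.036) = 0.21 / 0.079 = 2.6582
k* = 2.6582^(1/0.74) ≈ 3.7477

k* ≈ 3.748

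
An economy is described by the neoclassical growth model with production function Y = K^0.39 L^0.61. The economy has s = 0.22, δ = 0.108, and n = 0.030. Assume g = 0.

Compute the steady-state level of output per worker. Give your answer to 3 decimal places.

y* = 1.347

Steady state requires s·f(k) = (n + δ)·k, i.e. s·k^α = (n + δ)·k.
Rearranging, k^(1−α) = s / (n + δ).
k^0.61 = 0.22 / (0.030 + 0.108) = 0.22 / 0.138 = 1.5942
k* = 1.5942^(1/0.61) ≈ 2.1480
y* = (k*)^α = 2.1480^0.39 ≈ 1.3474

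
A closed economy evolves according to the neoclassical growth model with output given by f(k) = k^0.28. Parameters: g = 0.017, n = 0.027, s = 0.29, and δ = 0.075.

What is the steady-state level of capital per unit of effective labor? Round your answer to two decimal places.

k* ≈ 3.45

At the steady state, Δk = 0, so s·k^α = (n + g + δ)·k.
Dividing both sides by k: k^(1−α) = s / (n + g + δ).
k^0.72 = 0.29 / (0.027 + 0.017 + 0.075) = 0.29 / 0.119 = 2.4370
k* = 2.4370^(1/0.72) ≈ 3.4459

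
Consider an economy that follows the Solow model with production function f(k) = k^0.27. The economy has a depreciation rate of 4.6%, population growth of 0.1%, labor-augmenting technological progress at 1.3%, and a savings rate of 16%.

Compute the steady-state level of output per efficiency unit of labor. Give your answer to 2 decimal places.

In steady state, investment equals break-even investment: s·k^α = (n + g + δ)·k.
Rearranging, k^(1−α) = s / (n + g + δ).
k^0.73 = 0.16 / (0.001 + 0.013 + 0.046) = 0.16 / 0.060 = 2.6667
k* = 2.6667^(1/0.73) ≈ 3.8329
y* = (k*)^α = 3.8329^0.27 ≈ 1.4373

y* ≈ 1.44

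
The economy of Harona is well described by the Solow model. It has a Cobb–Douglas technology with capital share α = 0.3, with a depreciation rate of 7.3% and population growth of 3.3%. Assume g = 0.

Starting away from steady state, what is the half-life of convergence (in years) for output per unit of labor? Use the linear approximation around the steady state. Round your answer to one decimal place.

Near the steady state the convergence rate is λ = (1 − α)(n + δ).
λ = (1 − 0.3) × 0.106 = 0.7 × 0.106 = 0.0742
Half-life = ln 2 / λ = 0.6931 / 0.0742 ≈ 9.34 years

t_½ ≈ 9.3 years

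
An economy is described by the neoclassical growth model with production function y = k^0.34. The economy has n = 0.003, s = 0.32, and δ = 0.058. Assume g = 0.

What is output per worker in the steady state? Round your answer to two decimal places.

Steady state requires s·f(k) = (n + δ)·k, i.e. s·k^α = (n + δ)·k.
Dividing both sides by k: k^(1−α) = s / (n + δ).
k^0.66 = 0.32 / (0.003 + 0.058) = 0.32 / 0.061 = 5.2459
k* = 5.2459^(1/0.66) ≈ 12.3207
y* = (k*)^α = 12.3207^0.34 ≈ 2.3486

y* ≈ 2.35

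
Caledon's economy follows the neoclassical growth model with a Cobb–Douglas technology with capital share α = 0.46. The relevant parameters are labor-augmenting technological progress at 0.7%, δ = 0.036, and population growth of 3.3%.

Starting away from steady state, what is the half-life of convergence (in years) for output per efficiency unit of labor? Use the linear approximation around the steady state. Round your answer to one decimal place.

Near the steady state the convergence rate is λ = (1 − α)(n + g + δ).
λ = (1 − 0.46) × 0.076 = 0.54 × 0.076 = 0.04104
Half-life = ln 2 / λ = 0.6931 / 0.04104 ≈ 16.89 years

t_½ ≈ 16.9 years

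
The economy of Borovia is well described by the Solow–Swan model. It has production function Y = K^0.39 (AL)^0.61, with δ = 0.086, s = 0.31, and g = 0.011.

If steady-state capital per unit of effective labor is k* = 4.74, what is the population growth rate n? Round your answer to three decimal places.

At the steady state, Δk = 0, so s·k^α = (n + g + δ)·k.
So s / (n + g + δ) = (k*)^(1−α) = 4.74^0.61 = 2.5836.
Therefore n + g + δ = s / 2.5836 = 0.31 / 2.5836 = 0.1200, so n = 0.1200 − 0.097 = 0.0230.

n ≈ 0.023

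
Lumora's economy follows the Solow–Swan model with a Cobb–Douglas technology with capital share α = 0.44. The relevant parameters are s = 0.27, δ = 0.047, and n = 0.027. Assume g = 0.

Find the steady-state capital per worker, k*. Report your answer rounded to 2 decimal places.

In steady state, investment equals break-even investment: s·k^α = (n + δ)·k.
Rearranging, k^(1−α) = s / (n + δ).
k^0.56 = 0.27 / (0.027 + 0.047) = 0.27 / 0.074 = 3.6486
k* = 3.6486^(1/0.56) ≈ 10.0878

k* ≈ 10.09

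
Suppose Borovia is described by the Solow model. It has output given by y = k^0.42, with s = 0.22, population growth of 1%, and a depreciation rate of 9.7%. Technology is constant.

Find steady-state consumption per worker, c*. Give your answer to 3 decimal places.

c* = 1.315

In steady state, investment equals break-even investment: s·k^α = (n + δ)·k.
Rearranging, k^(1−α) = s / (n + δ).
k^0.58 = 0.22 / (0.010 + 0.097) = 0.22 / 0.107 = 2.0561
k* = 2.0561^(1/0.58) ≈ 3.4652
y* = (k*)^α = 3.4652^0.42 ≈ 1.6853
c* = (1 − s)·y* = (1 − 0.22) × 1.6853 ≈ 1.3145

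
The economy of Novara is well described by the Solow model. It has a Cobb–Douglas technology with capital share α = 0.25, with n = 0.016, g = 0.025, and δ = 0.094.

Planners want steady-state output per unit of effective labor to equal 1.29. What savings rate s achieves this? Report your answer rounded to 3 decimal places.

At the steady state, Δk = 0, so s·k^α = (n + g + δ)·k.
Since y* = [s/(n + g + δ)]^(α/(1−α)), we have s/(n + g + δ) = (y*)^((1−α)/α) = 1.29^3 = 2.1467.
Therefore s = 2.1467 × (n + g + δ) = 2.1467 × 0.135 = 0.2898.

s ≈ 0.290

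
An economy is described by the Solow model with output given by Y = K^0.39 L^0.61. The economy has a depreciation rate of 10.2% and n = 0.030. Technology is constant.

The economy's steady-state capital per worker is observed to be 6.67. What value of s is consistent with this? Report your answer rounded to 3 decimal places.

Steady state requires s·f(k) = (n + δ)·k, i.e. s·k^α = (n + δ)·k.
So s / (n + δ) = (k*)^(1−α) = 6.67^0.61 = 3.1821.
Therefore s = 3.1821 × (n + δ) = 3.1821 × 0.132 = 0.4200.

s ≈ 0.420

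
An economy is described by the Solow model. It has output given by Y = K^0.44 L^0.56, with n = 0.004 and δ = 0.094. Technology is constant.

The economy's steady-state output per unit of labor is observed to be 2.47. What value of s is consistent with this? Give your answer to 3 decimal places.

In steady state, investment equals break-even investment: s·k^α = (n + δ)·k.
Since y* = [s/(n + δ)]^(α/(1−α)), we have s/(n + δ) = (y*)^((1−α)/α) = 2.47^1.2727 = 3.1607.
Therefore s = 3.1607 × (n + δ) = 3.1607 × 0.098 = 0.3097.

s ≈ 0.310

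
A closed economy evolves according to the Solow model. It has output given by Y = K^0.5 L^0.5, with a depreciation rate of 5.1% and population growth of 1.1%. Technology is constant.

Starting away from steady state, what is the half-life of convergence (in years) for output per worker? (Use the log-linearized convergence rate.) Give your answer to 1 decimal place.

half-life ≈ 22.4 years

Near the steady state the convergence rate is λ = (1 − α)(n + δ).
λ = (1 − 0.5) × 0.062 = 0.5 × 0.062 = 0.0310
Half-life = ln 2 / λ = 0.6931 / 0.0310 ≈ 22.36 years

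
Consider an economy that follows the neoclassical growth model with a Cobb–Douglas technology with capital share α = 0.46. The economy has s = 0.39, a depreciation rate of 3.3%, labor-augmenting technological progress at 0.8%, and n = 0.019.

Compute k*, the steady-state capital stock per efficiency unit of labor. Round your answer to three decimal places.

At the steady state, Δk = 0, so s·k^α = (n + g + δ)·k.
Rearranging, k^(1−α) = s / (n + g + δ).
k^0.54 = 0.39 / (0.019 + 0.008 + 0.033) = 0.39 / 0.060 = 6.5000
k* = 6.5000^(1/0.54) ≈ 32.0181

k* = 32.018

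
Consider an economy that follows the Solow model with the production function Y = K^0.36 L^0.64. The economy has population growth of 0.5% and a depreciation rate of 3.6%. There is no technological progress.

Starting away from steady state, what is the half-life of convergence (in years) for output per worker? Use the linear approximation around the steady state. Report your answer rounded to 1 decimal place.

Near the steady state the convergence rate is λ = (1 − α)(n + δ).
λ = (1 − 0.36) × 0.041 = 0.64 × 0.041 = 0.02624
Half-life = ln 2 / λ = 0.6931 / 0.02624 ≈ 26.41 years

about 26.4 years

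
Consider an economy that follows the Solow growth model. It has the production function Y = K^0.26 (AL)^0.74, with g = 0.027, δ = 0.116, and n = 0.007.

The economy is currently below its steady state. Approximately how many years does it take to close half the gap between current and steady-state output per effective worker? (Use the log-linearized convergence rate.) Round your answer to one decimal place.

about 6.2 years

Near the steady state the convergence rate is λ = (1 − α)(n + g + δ).
λ = (1 − 0.26) × 0.150 = 0.74 × 0.150 = 0.1110
Half-life = ln 2 / λ = 0.6931 / 0.1110 ≈ 6.24 years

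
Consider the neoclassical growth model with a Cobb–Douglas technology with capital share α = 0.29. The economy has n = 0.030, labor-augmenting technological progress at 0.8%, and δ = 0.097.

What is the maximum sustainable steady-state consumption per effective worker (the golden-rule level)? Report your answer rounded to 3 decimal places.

c_gold ≈ 0.970

At the golden rule, f'(k) = n + g + δ, so α·k^(α−1) = n + g + δ and k_gold = (α/(n + g + δ))^(1/(1−α)).
k_gold = (0.29/0.135)^(1/0.71) = 2.1481^1.4085 ≈ 2.9356
c_gold = f(k_gold) − (n + g + δ)·k_gold = 1.3666 − 0.135×2.9356 ≈ 0.9703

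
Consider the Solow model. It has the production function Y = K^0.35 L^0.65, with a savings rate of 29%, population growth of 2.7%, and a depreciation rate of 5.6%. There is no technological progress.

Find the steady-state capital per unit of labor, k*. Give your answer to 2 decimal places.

k* ≈ 6.85

At the steady state, Δk = 0, so s·k^α = (n + δ)·k.
Dividing both sides by k: k^(1−α) = s / (n + δ).
k^0.65 = 0.29 / (0.027 + 0.056) = 0.29 / 0.083 = 3.4940
k* = 3.4940^(1/0.65) ≈ 6.8530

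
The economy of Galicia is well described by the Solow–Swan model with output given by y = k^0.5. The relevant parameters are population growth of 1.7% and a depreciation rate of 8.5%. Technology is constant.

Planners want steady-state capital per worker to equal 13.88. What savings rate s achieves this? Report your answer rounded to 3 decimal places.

Steady state requires s·f(k) = (n + δ)·k, i.e. s·k^α = (n + δ)·k.
So s / (n + δ) = (k*)^(1−α) = 13.88^0.5 = 3.7256.
Therefore s = 3.7256 × (n + δ) = 3.7256 × 0.102 = 0.3800.

s ≈ 0.380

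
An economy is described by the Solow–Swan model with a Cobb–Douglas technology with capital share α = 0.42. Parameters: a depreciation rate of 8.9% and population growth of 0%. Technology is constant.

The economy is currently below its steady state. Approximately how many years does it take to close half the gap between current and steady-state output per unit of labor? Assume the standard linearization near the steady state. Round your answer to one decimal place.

t_½ ≈ 13.4 years

Near the steady state the convergence rate is λ = (1 − α)(n + δ).
λ = (1 − 0.42) × 0.089 = 0.58 × 0.089 = 0.05162
Half-life = ln 2 / λ = 0.6931 / 0.05162 ≈ 13.43 years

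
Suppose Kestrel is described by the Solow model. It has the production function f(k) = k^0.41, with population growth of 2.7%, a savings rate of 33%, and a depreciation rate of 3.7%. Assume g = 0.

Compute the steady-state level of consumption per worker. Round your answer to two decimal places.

Steady state requires s·f(k) = (n + δ)·k, i.e. s·k^α = (n + δ)·k.
Rearranging, k^(1−α) = s / (n + δ).
k^0.59 = 0.33 / (0.027 + 0.037) = 0.33 / 0.064 = 5.1563
k* = 5.1563^(1/0.59) ≈ 16.1195
y* = (k*)^α = 16.1195^0.41 ≈ 3.1262
c* = (1 − s)·y* = (1 − 0.33) × 3.1262 ≈ 2.0946

c* = 2.09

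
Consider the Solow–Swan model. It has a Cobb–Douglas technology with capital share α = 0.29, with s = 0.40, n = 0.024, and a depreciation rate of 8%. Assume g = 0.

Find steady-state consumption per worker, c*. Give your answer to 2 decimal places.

At the steady state, Δk = 0, so s·k^α = (n + δ)·k.
Rearranging, k^(1−α) = s / (n + δ).
k^0.71 = 0.40 / (0.024 + 0.080) = 0.40 / 0.104 = 3.8462
k* = 3.8462^(1/0.71) ≈ 6.6679
y* = (k*)^α = 6.6679^0.29 ≈ 1.7336
c* = (1 − s)·y* = (1 − 0.40) × 1.7336 ≈ 1.0402

c* = 1.04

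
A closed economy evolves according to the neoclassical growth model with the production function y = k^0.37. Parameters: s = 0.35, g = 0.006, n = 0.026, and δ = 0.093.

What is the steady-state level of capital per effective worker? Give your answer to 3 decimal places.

k* ≈ 5.126

At the steady state, Δk = 0, so s·k^α = (n + g + δ)·k.
Dividing both sides by k: k^(1−α) = s / (n + g + δ).
k^0.63 = 0.35 / (0.026 + 0.006 + 0.093) = 0.35 / 0.125 = 2.8000
k* = 2.8000^(1/0.63) ≈ 5.1260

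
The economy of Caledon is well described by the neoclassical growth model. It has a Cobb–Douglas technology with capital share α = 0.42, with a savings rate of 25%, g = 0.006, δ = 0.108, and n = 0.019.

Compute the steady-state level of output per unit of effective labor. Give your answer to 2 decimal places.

At the steady state, Δk = 0, so s·k^α = (n + g + δ)·k.
Dividing both sides by k: k^(1−α) = s / (n + g + δ).
k^0.58 = 0.25 / (0.019 + 0.006 + 0.108) = 0.25 / 0.133 = 1.8797
k* = 1.8797^(1/0.58) ≈ 2.9687
y* = (k*)^α = 2.9687^0.42 ≈ 1.5793

y* ≈ 1.58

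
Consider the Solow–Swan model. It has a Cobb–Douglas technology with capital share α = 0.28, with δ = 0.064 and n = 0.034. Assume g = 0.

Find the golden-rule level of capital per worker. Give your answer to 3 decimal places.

k_gold ≈ 4.298

The golden rule sets f'(k) = n + δ, i.e. α·k^(α−1) = n + δ.
So k^(1−α) = α / (n + δ) = 0.28 / 0.098 = 2.8571.
k_gold = 2.8571^(1/0.72) ≈ 4.2976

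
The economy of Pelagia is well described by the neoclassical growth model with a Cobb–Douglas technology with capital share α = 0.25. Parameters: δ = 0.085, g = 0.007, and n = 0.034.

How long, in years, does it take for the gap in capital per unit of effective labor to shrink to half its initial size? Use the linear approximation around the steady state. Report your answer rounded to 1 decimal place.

Near the steady state the convergence rate is λ = (1 − α)(n + g + δ).
λ = (1 − 0.25) × 0.126 = 0.75 × 0.126 = 0.0945
Half-life = ln 2 / λ = 0.6931 / 0.0945 ≈ 7.33 years

t_½ ≈ 7.3 years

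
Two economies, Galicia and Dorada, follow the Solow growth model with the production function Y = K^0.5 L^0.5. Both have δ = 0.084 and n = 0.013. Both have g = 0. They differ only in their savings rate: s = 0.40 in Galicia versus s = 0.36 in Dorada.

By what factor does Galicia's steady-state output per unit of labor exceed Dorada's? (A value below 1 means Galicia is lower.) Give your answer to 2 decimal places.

Steady-state y* = [s/(n + δ)]^(α/(1−α)), so the ratio is [ (s_G/(n + δ)_G) / (s_D/(n + δ)_D) ]^1.
s_G/(n + δ)_G = 0.40/0.097 = 4.1237; s_D/(n + δ)_D = 0.36/0.097 = 3.7113.
Ratio = (4.1237/3.7113)^1 = 1.1111^1 ≈ 1.1111

ratio ≈ 1.11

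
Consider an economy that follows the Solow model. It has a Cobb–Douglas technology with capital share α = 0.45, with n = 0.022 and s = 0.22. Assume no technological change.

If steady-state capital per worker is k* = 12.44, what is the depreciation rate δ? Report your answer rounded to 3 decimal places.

δ ≈ 0.033

In steady state, investment equals break-even investment: s·k^α = (n + δ)·k.
So s / (n + δ) = (k*)^(1−α) = 12.44^0.55 = 4.0008.
Therefore n + δ = s / 4.0008 = 0.22 / 4.0008 = 0.0550, so δ = 0.0550 − 0.022 = 0.0330.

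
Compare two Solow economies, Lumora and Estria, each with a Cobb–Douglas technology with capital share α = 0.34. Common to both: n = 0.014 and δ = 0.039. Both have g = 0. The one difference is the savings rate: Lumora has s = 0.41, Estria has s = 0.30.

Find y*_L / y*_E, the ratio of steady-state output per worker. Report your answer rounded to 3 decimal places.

y*_L / y*_E ≈ 1.175

Steady-state y* = [s/(n + δ)]^(α/(1−α)), so the ratio is [ (s_L/(n + δ)_L) / (s_E/(n + δ)_E) ]^0.5152.
s_L/(n + δ)_L = 0.41/0.053 = 7.7358; s_E/(n + δ)_E = 0.30/0.053 = 5.6604.
Ratio = (7.7358/5.6604)^0.5152 = 1.3667^0.5152 ≈ 1.1746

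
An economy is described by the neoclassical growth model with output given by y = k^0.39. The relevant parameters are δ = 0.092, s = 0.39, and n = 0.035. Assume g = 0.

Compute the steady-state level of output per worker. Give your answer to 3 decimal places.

y* ≈ 2.049

At the steady state, Δk = 0, so s·k^α = (n + δ)·k.
Dividing both sides by k: k^(1−α) = s / (n + δ).
k^0.61 = 0.39 / (0.035 + 0.092) = 0.39 / 0.127 = 3.0709
k* = 3.0709^(1/0.61) ≈ 6.2921
y* = (k*)^α = 6.2921^0.39 ≈ 2.0489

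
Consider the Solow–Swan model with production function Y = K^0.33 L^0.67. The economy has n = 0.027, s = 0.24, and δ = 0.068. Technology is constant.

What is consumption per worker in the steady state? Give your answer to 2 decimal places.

At the steady state, Δk = 0, so s·k^α = (n + δ)·k.
Dividing both sides by k: k^(1−α) = s / (n + δ).
k^0.67 = 0.24 / (0.027 + 0.068) = 0.24 / 0.095 = 2.5263
k* = 2.5263^(1/0.67) ≈ 3.9877
y* = (k*)^α = 3.9877^0.33 ≈ 1.5785
c* = (1 − s)·y* = (1 − 0.24) × 1.5785 ≈ 1.1997

c* ≈ 1.20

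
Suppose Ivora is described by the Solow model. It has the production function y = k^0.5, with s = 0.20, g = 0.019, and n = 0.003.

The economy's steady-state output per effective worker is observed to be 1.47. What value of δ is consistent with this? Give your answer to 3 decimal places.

δ ≈ 0.114

In steady state, investment equals break-even investment: s·k^α = (n + g + δ)·k.
Since y* = [s/(n + g + δ)]^(α/(1−α)), we have s/(n + g + δ) = (y*)^((1−α)/α) = 1.47^1 = 1.4700.
Therefore n + g + δ = s / 1.4700 = 0.20 / 1.4700 = 0.1361, so δ = 0.1361 − 0.022 = 0.1141.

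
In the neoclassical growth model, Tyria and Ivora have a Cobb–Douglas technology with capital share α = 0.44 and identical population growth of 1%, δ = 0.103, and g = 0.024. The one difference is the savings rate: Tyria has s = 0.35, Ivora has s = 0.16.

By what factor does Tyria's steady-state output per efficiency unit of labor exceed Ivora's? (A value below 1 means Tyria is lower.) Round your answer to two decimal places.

Steady-state y* = [s/(n + g + δ)]^(α/(1−α)), so the ratio is [ (s_T/(n + g + δ)_T) / (s_I/(n + g + δ)_I) ]^0.7857.
s_T/(n + g + δ)_T = 0.35/0.137 = 2.5547; s_I/(n + g + δ)_I = 0.16/0.137 = 1.1679.
Ratio = (2.5547/1.1679)^0.7857 = 2.1874^0.7857 ≈ 1.8496

y*_T / y*_I ≈ 1.85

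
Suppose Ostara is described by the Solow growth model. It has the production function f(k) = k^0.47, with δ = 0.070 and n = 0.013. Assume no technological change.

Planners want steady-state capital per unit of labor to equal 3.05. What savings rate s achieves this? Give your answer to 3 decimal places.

s ≈ 0.150

At the steady state, Δk = 0, so s·k^α = (n + δ)·k.
So s / (n + δ) = (k*)^(1−α) = 3.05^0.53 = 1.8058.
Therefore s = 1.8058 × (n + δ) = 1.8058 × 0.083 = 0.1499.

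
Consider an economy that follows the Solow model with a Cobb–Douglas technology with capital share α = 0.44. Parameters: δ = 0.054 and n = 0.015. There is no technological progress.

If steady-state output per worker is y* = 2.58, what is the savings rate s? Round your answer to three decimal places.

Steady state requires s·f(k) = (n + δ)·k, i.e. s·k^α = (n + δ)·k.
Since y* = [s/(n + δ)]^(α/(1−α)), we have s/(n + δ) = (y*)^((1−α)/α) = 2.58^1.2727 = 3.3409.
Therefore s = 3.3409 × (n + δ) = 3.3409 × 0.069 = 0.2305.

s ≈ 0.231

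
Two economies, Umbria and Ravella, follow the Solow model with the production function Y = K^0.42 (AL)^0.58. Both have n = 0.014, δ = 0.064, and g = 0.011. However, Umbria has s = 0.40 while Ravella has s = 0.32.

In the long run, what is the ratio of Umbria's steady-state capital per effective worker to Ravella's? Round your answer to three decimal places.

ratio ≈ 1.469

Steady-state k* = [s/(n + g + δ)]^(1/(1−α)), so the ratio is [ (s_U/(n + g + δ)_U) / (s_R/(n + g + δ)_R) ]^1.7241.
s_U/(n + g + δ)_U = 0.40/0.089 = 4.4944; s_R/(n + g + δ)_R = 0.32/0.089 = 3.5955.
Ratio = (4.4944/3.5955)^1.7241 = 1.2500^1.7241 ≈ 1.4692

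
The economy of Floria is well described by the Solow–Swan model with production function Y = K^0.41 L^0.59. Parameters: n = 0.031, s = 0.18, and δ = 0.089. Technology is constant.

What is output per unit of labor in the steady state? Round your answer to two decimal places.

y* ≈ 1.33

At the steady state, Δk = 0, so s·k^α = (n + δ)·k.
Rearranging, k^(1−α) = s / (n + δ).
k^0.59 = 0.18 / (0.031 + 0.089) = 0.18 / 0.120 = 1.5000
k* = 1.5000^(1/0.59) ≈ 1.9882
y* = (k*)^α = 1.9882^0.41 ≈ 1.3255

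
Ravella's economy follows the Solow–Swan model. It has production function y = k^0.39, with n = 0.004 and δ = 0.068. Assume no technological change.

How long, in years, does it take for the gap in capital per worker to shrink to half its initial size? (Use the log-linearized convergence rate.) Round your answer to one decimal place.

about 15.8 years

Near the steady state the convergence rate is λ = (1 − α)(n + δ).
λ = (1 − 0.39) × 0.072 = 0.61 × 0.072 = 0.04392
Half-life = ln 2 / λ = 0.6931 / 0.04392 ≈ 15.78 years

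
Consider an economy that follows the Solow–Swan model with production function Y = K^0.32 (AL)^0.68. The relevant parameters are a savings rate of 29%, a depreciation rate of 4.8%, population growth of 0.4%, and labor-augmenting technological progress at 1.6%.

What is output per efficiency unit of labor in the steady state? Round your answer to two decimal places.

Steady state requires s·f(k) = (n + g + δ)·k, i.e. s·k^α = (n + g + δ)·k.
Rearranging, k^(1−α) = s / (n + g + δ).
k^0.68 = 0.29 / (0.004 + 0.016 + 0.048) = 0.29 / 0.068 = 4.2647
k* = 4.2647^(1/0.68) ≈ 8.4393
y* = (k*)^α = 8.4393^0.32 ≈ 1.9789

y* ≈ 1.98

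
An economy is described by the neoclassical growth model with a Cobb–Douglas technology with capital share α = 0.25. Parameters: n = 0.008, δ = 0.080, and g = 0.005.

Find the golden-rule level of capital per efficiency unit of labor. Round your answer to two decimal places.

The golden rule sets f'(k) = n + g + δ, i.e. α·k^(α−1) = n + g + δ.
So k^(1−α) = α / (n + g + δ) = 0.25 / 0.093 = 2.6882.
k_gold = 2.6882^(1/0.75) ≈ 3.7378

k_gold ≈ 3.74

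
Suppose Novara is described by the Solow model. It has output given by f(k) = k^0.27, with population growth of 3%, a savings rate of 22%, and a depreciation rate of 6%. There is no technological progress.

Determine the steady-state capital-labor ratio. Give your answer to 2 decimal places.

k* ≈ 3.40

Steady state requires s·f(k) = (n + δ)·k, i.e. s·k^α = (n + δ)·k.
Dividing both sides by k: k^(1−α) = s / (n + δ).
k^0.73 = 0.22 / (0.030 + 0.060) = 0.22 / 0.090 = 2.4444
k* = 2.4444^(1/0.73) ≈ 3.4021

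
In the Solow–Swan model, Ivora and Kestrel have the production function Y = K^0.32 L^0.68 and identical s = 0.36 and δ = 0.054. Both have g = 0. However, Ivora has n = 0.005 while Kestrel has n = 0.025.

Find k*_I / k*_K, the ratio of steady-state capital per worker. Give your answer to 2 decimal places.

Steady-state k* = [s/(n + δ)]^(1/(1−α)), so the ratio is [ (s_I/(n + δ)_I) / (s_K/(n + δ)_K) ]^1.4706.
s_I/(n + δ)_I = 0.36/0.059 = 6.1017; s_K/(n + δ)_K = 0.36/0.079 = 4.5570.
Ratio = (6.1017/4.5570)^1.4706 = 1.3390^1.4706 ≈ 1.5362

ratio ≈ 1.54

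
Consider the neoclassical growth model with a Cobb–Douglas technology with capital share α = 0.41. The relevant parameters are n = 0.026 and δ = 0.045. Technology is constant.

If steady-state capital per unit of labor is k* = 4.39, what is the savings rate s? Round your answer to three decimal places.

Steady state requires s·f(k) = (n + δ)·k, i.e. s·k^α = (n + δ)·k.
So s / (n + δ) = (k*)^(1−α) = 4.39^0.59 = 2.3936.
Therefore s = 2.3936 × (n + δ) = 2.3936 × 0.071 = 0.1699.

s ≈ 0.170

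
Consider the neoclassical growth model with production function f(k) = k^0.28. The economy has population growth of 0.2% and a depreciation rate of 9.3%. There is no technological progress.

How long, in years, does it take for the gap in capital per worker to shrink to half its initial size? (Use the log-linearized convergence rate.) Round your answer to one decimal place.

Near the steady state the convergence rate is λ = (1 − α)(n + δ).
λ = (1 − 0.28) × 0.095 = 0.72 × 0.095 = 0.0684
Half-life = ln 2 / λ = 0.6931 / 0.0684 ≈ 10.13 years

t_½ ≈ 10.1 years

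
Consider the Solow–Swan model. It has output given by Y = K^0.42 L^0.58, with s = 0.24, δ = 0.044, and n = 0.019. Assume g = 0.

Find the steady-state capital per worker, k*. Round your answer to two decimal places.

k* ≈ 10.03

In steady state, investment equals break-even investment: s·k^α = (n + δ)·k.
Dividing both sides by k: k^(1−α) = s / (n + δ).
k^0.58 = 0.24 / (0.019 + 0.044) = 0.24 / 0.063 = 3.8095
k* = 3.8095^(1/0.58) ≈ 10.0345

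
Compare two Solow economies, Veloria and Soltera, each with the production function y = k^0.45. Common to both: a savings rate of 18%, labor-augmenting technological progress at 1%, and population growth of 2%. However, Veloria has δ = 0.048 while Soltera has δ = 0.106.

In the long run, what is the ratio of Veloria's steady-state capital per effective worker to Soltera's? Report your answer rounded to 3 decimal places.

ratio ≈ 2.748

Steady-state k* = [s/(n + g + δ)]^(1/(1−α)), so the ratio is [ (s_V/(n + g + δ)_V) / (s_S/(n + g + δ)_S) ]^1.8182.
s_V/(n + g + δ)_V = 0.18/0.078 = 2.3077; s_S/(n + g + δ)_S = 0.18/0.136 = 1.3235.
Ratio = (2.3077/1.3235)^1.8182 = 1.7436^1.8182 ≈ 2.7479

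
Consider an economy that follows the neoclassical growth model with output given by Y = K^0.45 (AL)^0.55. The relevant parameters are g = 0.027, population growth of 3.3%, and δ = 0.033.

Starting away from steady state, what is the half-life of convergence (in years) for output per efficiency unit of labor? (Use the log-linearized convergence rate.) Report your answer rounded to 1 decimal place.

half-life ≈ 13.6 years

Near the steady state the convergence rate is λ = (1 − α)(n + g + δ).
λ = (1 − 0.45) × 0.093 = 0.55 × 0.093 = 0.05115
Half-life = ln 2 / λ = 0.6931 / 0.05115 ≈ 13.55 years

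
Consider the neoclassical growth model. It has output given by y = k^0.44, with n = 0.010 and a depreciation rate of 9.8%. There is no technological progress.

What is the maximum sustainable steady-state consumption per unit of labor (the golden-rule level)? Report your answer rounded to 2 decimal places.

c_gold ≈ 1.69

At the golden rule, f'(k) = n + δ, so α·k^(α−1) = n + δ and k_gold = (α/(n + δ))^(1/(1−α)).
k_gold = (0.44/0.108)^(1/0.56) = 4.0741^1.7857 ≈ 12.2838
c_gold = f(k_gold) − (n + δ)·k_gold = 3.0151 − 0.108×12.2838 ≈ 1.6884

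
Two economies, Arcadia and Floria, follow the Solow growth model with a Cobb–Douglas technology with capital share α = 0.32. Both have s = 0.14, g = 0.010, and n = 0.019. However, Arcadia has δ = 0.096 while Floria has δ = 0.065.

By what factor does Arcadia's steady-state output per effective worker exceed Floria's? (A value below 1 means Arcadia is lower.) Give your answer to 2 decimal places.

Steady-state y* = [s/(n + g + δ)]^(α/(1−α)), so the ratio is [ (s_A/(n + g + δ)_A) / (s_F/(n + g + δ)_F) ]^0.4706.
s_A/(n + g + δ)_A = 0.14/0.125 = 1.1200; s_F/(n + g + δ)_F = 0.14/0.094 = 1.4894.
Ratio = (1.1200/1.4894)^0.4706 = 0.7520^0.4706 ≈ 0.8745

y*_A / y*_F ≈ 0.87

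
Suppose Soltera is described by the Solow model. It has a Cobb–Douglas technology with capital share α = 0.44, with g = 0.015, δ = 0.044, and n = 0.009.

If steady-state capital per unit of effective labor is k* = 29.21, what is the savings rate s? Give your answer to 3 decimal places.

s ≈ 0.450

At the steady state, Δk = 0, so s·k^α = (n + g + δ)·k.
So s / (n + g + δ) = (k*)^(1−α) = 29.21^0.56 = 6.6176.
Therefore s = 6.6176 × (n + g + δ) = 6.6176 × 0.068 = 0.4500.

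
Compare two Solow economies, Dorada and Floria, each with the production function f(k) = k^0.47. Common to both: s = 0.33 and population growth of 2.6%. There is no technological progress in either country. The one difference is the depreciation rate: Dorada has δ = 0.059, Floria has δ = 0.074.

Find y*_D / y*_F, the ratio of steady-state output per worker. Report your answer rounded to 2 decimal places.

Steady-state y* = [s/(n + δ)]^(α/(1−α)), so the ratio is [ (s_D/(n + δ)_D) / (s_F/(n + δ)_F) ]^0.8868.
s_D/(n + δ)_D = 0.33/0.085 = 3.8824; s_F/(n + δ)_F = 0.33/0.100 = 3.3000.
Ratio = (3.8824/3.3000)^0.8868 = 1.1765^0.8868 ≈ 1.1551

ratio ≈ 1.16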